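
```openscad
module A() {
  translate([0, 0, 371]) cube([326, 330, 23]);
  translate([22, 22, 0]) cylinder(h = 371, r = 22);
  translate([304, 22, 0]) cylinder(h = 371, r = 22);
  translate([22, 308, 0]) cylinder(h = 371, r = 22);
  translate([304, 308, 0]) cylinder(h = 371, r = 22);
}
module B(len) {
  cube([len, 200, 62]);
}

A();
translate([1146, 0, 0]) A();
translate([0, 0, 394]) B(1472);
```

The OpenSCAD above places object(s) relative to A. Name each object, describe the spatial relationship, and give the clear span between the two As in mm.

Second stool starts at x = 1146; first ends at x = 326; clear span = 1146 − 326 = 820 mm.

A is a stool. B is a beam. A beam spans the tops of two stools. The clear span between the two stools is 820 mm.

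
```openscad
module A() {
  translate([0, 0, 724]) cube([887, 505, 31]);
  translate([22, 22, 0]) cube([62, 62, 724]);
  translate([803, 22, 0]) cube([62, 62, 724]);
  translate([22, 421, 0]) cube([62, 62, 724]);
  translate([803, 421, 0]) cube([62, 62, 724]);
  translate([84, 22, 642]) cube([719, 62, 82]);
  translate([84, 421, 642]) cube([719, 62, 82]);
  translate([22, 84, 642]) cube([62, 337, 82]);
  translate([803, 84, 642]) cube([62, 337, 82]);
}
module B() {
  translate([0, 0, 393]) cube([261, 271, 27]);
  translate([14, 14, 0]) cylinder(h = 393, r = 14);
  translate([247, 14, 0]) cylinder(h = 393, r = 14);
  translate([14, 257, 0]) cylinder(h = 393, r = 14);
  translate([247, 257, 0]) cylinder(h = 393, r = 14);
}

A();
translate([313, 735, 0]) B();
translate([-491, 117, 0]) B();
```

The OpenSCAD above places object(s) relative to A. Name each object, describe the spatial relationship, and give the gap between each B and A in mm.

A is a table. B is a stool. Two stools sit around the table at the +y, −x sides. The gap between each stool and the table is 230 mm.

Each stool's nearest face is 230 mm from the table's bounding box.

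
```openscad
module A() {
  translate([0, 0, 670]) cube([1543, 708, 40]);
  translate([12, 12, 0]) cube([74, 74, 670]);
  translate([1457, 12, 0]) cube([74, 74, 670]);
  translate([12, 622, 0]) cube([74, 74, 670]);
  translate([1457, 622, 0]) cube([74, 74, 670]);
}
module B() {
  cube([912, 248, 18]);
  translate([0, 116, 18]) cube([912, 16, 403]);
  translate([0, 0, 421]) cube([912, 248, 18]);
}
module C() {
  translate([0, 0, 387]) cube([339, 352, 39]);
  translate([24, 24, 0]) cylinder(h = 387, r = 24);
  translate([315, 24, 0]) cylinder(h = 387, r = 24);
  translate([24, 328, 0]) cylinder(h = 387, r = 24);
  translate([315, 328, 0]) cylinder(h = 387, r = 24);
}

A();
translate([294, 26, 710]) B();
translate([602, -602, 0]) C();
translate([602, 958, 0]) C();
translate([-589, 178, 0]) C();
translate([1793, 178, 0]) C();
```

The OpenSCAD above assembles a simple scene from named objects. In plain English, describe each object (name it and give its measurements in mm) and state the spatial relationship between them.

A is a rectangular dining table. The top is 1543×708×40 mm with its upper surface at z = 710 mm. It stands on four 74×74 mm square legs, each inset 12 mm from the nearest pair of top edges, running from the floor to the underside of the top.

B is an I-beam lying along x, 912 mm long. Overall section height 439 mm. Two flanges 248 mm wide (y) and 18 mm thick, one on the floor and one at the top; a web 16 mm thick runs between them, centred on the flange width.

C is a simple wooden stool: a rectangular seat 339 mm (x) by 352 mm (y), 39 mm thick, top face at z = 426 mm, on four round legs, each 48 mm in diameter. The legs rest on z = 0, each leg's axis is inset half a diameter from the nearest pair of seat edges (so the leg's bounding box is flush with the corner).

The I-beam is on top of the table. Four stools sit around the table at the −y, +y, −x, +x sides.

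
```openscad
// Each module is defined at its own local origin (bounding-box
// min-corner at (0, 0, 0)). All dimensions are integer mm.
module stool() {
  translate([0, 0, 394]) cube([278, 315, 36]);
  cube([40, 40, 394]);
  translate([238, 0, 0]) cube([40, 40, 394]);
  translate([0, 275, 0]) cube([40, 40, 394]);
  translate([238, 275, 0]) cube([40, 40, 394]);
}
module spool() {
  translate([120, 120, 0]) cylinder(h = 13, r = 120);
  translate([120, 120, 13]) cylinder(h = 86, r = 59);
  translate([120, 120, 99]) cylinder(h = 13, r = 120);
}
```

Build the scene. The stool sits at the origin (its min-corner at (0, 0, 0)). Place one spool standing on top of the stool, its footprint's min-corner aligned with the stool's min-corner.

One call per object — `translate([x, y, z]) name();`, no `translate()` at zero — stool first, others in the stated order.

stool();
translate([0, 0, 430]) spool();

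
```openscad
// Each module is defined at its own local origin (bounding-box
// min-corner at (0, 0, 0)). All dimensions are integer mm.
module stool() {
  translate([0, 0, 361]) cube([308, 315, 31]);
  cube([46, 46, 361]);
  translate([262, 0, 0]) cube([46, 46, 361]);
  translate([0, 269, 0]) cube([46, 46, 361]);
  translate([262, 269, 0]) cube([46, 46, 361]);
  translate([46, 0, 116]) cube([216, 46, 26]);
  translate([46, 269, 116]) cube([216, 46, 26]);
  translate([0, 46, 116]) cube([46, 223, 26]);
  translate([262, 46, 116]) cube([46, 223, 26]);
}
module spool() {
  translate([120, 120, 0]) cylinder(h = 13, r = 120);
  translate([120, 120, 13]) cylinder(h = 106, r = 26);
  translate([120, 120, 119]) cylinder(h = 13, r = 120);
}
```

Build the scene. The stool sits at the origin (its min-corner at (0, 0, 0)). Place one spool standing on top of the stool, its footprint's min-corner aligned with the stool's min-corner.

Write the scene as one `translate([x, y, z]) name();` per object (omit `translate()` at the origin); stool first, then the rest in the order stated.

stool();
translate([0, 0, 392]) spool();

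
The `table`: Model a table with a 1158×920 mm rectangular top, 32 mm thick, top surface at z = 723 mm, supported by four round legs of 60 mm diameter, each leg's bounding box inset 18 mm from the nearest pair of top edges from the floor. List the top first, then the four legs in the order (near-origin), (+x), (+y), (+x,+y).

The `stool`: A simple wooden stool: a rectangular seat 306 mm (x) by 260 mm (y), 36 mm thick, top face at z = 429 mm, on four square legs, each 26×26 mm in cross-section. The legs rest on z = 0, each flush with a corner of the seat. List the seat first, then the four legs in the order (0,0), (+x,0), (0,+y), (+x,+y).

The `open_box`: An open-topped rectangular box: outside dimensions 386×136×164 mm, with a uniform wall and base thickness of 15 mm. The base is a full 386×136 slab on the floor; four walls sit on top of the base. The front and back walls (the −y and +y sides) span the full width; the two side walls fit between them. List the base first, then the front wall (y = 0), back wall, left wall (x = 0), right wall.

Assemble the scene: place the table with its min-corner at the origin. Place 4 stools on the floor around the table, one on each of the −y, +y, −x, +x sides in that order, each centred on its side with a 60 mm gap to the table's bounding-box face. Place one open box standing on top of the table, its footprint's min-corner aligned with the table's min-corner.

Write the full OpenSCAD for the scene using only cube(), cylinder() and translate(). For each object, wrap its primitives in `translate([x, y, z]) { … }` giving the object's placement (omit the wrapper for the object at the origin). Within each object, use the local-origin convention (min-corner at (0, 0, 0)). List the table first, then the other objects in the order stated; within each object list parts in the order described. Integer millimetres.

translate([0, 0, 691]) cube([1158, 920, 32]);
translate([48, 48, 0]) cylinder(h = 691, r = 30);
translate([1110, 48, 0]) cylinder(h = 691, r = 30);
translate([48, 872, 0]) cylinder(h = 691, r = 30);
translate([1110, 872, 0]) cylinder(h = 691, r = 30);
translate([426, -320, 0]) {
  translate([0, 0, 393]) cube([306, 260, 36]);
  cube([26, 26, 393]);
  translate([280, 0, 0]) cube([26, 26, 393]);
  translate([0, 234, 0]) cube([26, 26, 393]);
  translate([280, 234, 0]) cube([26, 26, 393]);
}
translate([426, 980, 0]) {
  translate([0, 0, 393]) cube([306, 260, 36]);
  cube([26, 26, 393]);
  translate([280, 0, 0]) cube([26, 26, 393]);
  translate([0, 234, 0]) cube([26, 26, 393]);
  translate([280, 234, 0]) cube([26, 26, 393]);
}
translate([-366, 330, 0]) {
  translate([0, 0, 393]) cube([306, 260, 36]);
  cube([26, 26, 393]);
  translate([280, 0, 0]) cube([26, 26, 393]);
  translate([0, 234, 0]) cube([26, 26, 393]);
  translate([280, 234, 0]) cube([26, 26, 393]);
}
translate([1218, 330, 0]) {
  translate([0, 0, 393]) cube([306, 260, 36]);
  cube([26, 26, 393]);
  translate([280, 0, 0]) cube([26, 26, 393]);
  translate([0, 234, 0]) cube([26, 26, 393]);
  translate([280, 234, 0]) cube([26, 26, 393]);
}
translate([0, 0, 723]) {
  cube([386, 136, 15]);
  translate([0, 0, 15]) cube([386, 15, 149]);
  translate([0, 121, 15]) cube([386, 15, 149]);
  translate([0, 15, 15]) cube([15, 106, 149]);
  translate([371, 15, 15]) cube([15, 106, 149]);
}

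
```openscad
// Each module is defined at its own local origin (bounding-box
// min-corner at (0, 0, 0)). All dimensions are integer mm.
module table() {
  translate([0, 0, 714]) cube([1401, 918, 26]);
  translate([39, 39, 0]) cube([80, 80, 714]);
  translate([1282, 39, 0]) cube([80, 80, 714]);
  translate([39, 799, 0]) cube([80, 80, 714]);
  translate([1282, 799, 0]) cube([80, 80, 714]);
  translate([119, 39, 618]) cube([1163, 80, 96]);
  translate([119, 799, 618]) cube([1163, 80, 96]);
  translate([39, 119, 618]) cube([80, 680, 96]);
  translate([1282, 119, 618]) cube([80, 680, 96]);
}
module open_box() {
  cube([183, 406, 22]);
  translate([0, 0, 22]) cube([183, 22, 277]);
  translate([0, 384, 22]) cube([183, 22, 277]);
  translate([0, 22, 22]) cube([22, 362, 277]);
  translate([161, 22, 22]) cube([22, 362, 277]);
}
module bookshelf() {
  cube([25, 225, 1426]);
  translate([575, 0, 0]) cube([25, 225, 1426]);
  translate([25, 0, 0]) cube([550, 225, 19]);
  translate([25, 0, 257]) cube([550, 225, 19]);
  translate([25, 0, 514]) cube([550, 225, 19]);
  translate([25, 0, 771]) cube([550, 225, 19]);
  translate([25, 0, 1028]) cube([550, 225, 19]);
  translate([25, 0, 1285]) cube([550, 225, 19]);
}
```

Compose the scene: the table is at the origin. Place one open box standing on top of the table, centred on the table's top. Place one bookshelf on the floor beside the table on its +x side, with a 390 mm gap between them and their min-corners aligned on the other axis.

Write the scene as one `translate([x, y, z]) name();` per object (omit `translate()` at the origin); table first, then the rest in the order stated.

table();
translate([609, 256, 740]) open_box();
translate([1791, 0, 0]) bookshelf();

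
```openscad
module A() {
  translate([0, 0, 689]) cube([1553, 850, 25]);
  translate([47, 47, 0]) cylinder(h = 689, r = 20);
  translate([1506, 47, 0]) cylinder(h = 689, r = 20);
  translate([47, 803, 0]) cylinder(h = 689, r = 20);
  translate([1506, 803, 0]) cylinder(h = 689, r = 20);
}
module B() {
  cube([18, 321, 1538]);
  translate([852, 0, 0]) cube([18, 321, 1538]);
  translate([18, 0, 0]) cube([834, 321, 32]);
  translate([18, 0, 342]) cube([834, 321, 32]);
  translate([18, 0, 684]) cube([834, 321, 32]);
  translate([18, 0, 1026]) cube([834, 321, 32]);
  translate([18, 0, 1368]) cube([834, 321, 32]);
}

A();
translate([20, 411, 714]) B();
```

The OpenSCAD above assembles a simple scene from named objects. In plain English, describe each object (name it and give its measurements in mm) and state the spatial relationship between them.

A is a table with a 1553×850 mm rectangular top, 25 mm thick, top surface at z = 714 mm, supported by four round legs of 40 mm diameter, each leg's bounding box inset 27 mm from the nearest pair of top edges, running from the floor.

B is an open bookshelf. Two side panels, each 18 mm thick, 321 mm deep and 1538 mm tall, stand 870 mm apart (outside-to-outside). Between them sit 5 shelves, each 32 mm thick and 321 mm deep, spanning the full gap between the sides. The bottom shelf rests on the floor (its underside at z = 0) and the clear gap between one shelf's top and the next shelf's underside is 310 mm.

The bookshelf is on top of the table.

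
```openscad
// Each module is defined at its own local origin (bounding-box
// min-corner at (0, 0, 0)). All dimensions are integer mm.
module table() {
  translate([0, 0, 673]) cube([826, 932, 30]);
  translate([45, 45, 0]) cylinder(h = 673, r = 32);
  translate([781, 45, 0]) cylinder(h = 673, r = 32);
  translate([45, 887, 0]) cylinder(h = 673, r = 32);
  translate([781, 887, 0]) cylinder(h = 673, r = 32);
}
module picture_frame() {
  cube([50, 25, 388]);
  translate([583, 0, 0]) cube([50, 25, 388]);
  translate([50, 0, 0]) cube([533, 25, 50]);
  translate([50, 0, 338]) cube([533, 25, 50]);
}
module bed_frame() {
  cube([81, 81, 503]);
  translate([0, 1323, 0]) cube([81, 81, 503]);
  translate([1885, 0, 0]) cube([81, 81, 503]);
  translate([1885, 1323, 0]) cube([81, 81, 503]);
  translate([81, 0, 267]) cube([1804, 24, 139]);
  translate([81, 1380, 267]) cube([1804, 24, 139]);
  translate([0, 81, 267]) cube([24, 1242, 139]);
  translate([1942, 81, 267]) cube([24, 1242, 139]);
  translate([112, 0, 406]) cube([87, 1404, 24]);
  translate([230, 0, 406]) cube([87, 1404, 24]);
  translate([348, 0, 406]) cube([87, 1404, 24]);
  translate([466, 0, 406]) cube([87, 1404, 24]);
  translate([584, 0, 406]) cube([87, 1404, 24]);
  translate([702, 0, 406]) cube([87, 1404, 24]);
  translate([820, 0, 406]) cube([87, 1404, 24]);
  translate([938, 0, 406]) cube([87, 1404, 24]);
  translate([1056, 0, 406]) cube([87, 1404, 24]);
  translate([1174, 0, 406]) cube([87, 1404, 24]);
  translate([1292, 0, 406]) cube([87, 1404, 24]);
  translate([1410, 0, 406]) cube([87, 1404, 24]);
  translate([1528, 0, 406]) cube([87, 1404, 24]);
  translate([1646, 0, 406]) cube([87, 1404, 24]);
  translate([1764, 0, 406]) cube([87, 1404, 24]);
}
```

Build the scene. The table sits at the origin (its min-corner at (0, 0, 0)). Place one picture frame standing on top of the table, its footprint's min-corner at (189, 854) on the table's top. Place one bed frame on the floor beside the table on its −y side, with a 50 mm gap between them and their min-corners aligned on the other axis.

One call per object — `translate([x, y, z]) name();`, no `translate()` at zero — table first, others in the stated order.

table();
translate([189, 854, 703]) picture_frame();
translate([0, -1454, 0]) bed_frame();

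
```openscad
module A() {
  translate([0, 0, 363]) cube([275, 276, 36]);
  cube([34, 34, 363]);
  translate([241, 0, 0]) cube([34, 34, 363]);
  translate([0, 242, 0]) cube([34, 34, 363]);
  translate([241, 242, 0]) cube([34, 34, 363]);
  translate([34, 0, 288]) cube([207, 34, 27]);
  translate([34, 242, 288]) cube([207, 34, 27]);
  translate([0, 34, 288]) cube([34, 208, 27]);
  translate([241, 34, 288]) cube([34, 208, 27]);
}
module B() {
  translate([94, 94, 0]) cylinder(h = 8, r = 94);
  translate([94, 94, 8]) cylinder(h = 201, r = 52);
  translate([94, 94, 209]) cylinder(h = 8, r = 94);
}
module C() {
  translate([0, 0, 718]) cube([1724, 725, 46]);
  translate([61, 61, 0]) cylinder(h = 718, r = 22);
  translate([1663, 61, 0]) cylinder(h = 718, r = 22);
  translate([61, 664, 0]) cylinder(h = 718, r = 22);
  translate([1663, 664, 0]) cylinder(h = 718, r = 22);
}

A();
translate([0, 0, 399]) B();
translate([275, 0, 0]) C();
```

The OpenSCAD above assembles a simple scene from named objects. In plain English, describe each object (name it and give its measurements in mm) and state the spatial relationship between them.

A is a four-legged stool. The seat is 275×276 mm, 36 mm thick, top at z = 399 mm. It stands on four square legs, each 34×34 mm in cross-section, from z = 0 to the seat underside, each flush with a corner of the seat. Four stretchers, 34 mm wide and 27 mm tall, connect adjacent legs with their undersides at z = 288 mm, each running between the inner faces of the legs it joins and aligned with the legs' outer faces on the other axis.

B is a spool: two coaxial disc flanges of radius 94 mm and thickness 8 mm, joined by a core cylinder of radius 52 mm and height 201 mm. The lower flange rests on z = 0 and the three cylinders share a vertical axis.

C is a table with a 1724×725 mm rectangular top, 46 mm thick, top surface at z = 764 mm, supported by four round legs of 44 mm diameter, each leg's bounding box inset 39 mm from the nearest pair of top edges, running from the floor.

The spool is on top of the stool. The table is against the stool's +x side, with their −y faces flush.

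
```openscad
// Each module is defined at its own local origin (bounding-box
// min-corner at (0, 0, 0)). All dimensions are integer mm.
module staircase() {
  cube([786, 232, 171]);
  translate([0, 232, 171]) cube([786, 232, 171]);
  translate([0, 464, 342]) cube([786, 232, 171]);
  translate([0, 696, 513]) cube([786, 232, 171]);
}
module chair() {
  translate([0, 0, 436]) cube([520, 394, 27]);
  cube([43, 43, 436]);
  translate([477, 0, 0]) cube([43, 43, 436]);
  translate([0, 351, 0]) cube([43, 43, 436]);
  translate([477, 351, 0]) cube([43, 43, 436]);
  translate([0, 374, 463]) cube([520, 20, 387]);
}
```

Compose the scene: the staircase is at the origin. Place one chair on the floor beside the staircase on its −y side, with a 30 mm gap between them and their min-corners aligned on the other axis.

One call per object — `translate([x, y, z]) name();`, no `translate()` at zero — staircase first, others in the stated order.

staircase();
translate([0, -424, 0]) chair();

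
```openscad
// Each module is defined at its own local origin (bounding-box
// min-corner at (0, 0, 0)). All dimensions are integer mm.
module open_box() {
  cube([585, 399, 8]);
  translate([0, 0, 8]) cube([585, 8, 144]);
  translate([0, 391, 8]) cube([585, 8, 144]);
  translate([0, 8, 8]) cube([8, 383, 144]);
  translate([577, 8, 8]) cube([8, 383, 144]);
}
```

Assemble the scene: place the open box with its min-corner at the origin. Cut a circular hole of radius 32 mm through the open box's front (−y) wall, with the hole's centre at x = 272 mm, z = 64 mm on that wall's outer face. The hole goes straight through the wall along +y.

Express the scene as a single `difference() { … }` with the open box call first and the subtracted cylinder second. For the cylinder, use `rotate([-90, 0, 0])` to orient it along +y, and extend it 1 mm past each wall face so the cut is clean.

difference() {
  open_box();
  translate([272, -1, 64]) rotate([-90, 0, 0]) cylinder(h = 10, r = 32);
}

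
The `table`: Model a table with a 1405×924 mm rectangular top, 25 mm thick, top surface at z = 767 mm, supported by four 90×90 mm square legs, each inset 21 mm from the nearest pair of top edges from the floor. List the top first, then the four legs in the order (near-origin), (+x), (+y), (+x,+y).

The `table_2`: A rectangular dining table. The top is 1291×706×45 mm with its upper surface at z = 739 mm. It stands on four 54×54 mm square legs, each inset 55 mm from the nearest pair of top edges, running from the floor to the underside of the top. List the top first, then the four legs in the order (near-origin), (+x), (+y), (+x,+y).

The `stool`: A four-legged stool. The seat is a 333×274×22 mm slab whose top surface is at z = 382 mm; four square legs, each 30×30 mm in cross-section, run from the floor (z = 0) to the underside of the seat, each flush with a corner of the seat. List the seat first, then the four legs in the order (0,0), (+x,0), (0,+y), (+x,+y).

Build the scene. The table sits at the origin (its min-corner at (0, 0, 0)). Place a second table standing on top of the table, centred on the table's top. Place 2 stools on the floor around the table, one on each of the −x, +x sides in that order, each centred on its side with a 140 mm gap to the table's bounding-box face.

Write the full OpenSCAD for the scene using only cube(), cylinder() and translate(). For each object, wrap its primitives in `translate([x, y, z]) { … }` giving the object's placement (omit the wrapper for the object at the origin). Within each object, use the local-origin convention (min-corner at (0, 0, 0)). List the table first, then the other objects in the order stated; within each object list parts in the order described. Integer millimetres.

translate([0, 0, 742]) cube([1405, 924, 25]);
translate([21, 21, 0]) cube([90, 90, 742]);
translate([1294, 21, 0]) cube([90, 90, 742]);
translate([21, 813, 0]) cube([90, 90, 742]);
translate([1294, 813, 0]) cube([90, 90, 742]);
translate([57, 109, 767]) {
  translate([0, 0, 694]) cube([1291, 706, 45]);
  translate([55, 55, 0]) cube([54, 54, 694]);
  translate([1182, 55, 0]) cube([54, 54, 694]);
  translate([55, 597, 0]) cube([54, 54, 694]);
  translate([1182, 597, 0]) cube([54, 54, 694]);
}
translate([-473, 325, 0]) {
  translate([0, 0, 360]) cube([333, 274, 22]);
  cube([30, 30, 360]);
  translate([303, 0, 0]) cube([30, 30, 360]);
  translate([0, 244, 0]) cube([30, 30, 360]);
  translate([303, 244, 0]) cube([30, 30, 360]);
}
translate([1545, 325, 0]) {
  translate([0, 0, 360]) cube([333, 274, 22]);
  cube([30, 30, 360]);
  translate([303, 0, 0]) cube([30, 30, 360]);
  translate([0, 244, 0]) cube([30, 30, 360]);
  translate([303, 244, 0]) cube([30, 30, 360]);
}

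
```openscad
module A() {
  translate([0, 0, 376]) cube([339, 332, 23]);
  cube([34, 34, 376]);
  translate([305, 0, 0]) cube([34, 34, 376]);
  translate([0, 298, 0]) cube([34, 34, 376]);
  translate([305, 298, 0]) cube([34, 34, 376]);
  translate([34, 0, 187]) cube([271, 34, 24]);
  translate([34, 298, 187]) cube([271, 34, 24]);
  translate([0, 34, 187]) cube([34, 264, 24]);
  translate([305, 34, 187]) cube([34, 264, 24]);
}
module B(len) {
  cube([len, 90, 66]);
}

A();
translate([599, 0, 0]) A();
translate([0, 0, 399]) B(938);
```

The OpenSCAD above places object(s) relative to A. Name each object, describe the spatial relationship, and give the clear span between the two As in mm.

Second stool starts at x = 599; first ends at x = 339; clear span = 599 − 339 = 260 mm.

A is a stool. B is a beam. A beam spans the tops of two stools. The clear span between the two stools is 260 mm.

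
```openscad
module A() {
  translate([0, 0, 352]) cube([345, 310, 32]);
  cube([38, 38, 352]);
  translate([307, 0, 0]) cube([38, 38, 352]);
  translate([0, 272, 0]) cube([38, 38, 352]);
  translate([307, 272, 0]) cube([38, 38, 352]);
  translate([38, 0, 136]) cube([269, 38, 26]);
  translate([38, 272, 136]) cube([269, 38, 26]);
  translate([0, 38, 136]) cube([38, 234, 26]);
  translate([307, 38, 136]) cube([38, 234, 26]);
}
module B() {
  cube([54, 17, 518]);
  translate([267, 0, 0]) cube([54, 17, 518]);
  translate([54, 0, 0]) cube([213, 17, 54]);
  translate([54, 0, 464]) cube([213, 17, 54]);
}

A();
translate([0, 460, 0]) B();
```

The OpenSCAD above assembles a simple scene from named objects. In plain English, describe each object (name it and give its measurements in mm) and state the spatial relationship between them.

A is a four-legged stool. The seat is 345×310 mm, 32 mm thick, top at z = 384 mm. It stands on four square legs, each 38×38 mm in cross-section, from z = 0 to the seat underside, each flush with a corner of the seat. Four stretchers, 38 mm wide and 26 mm tall, connect adjacent legs with their undersides at z = 136 mm, each running between the inner faces of the legs it joins and aligned with the legs' outer faces on the other axis.

B is a rectangular picture frame lying in the x–z plane (depth along y). The opening is 213 mm wide (x) by 410 mm tall (z), surrounded by a border 54 mm wide on all four sides. The frame is 17 mm deep and is made of two full-height vertical stiles with two horizontal rails fitted between them.

The picture frame is on the floor beside the stool on its +y side.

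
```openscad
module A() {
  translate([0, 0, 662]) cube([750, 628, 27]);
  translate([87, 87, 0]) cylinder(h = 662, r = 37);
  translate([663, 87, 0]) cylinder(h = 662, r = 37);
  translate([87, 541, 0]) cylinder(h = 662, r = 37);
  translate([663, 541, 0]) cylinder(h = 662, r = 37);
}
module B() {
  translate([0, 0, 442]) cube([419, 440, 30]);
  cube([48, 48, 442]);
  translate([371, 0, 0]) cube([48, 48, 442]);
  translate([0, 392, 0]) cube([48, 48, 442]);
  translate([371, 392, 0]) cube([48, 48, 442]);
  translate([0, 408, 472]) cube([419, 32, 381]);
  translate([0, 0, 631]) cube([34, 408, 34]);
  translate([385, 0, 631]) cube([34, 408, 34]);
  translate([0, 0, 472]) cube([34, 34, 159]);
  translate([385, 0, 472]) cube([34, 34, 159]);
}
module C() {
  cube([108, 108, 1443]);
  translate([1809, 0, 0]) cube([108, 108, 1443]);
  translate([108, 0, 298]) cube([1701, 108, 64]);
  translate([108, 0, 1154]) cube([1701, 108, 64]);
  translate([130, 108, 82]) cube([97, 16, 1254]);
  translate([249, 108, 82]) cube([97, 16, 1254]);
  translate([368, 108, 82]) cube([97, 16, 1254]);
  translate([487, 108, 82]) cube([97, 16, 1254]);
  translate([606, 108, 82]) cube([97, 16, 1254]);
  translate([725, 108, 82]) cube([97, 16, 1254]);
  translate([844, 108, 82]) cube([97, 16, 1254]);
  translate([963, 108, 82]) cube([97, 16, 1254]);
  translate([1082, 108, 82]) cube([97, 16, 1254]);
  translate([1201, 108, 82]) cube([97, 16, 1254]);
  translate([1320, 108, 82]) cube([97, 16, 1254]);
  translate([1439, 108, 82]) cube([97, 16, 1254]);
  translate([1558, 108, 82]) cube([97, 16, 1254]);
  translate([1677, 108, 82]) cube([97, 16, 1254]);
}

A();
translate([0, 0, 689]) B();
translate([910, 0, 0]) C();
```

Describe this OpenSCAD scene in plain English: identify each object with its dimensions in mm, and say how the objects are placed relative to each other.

A is a table with a 750×628 mm rectangular top, 27 mm thick, top surface at z = 689 mm, supported by four round legs of 74 mm diameter, each leg's bounding box inset 50 mm from the nearest pair of top edges, running from the floor.

B is a chair. The seat is a 419×440×30 mm slab with its top at z = 472 mm, on four 48×48 mm corner legs (flush with the seat edges, standing on z = 0). A flat backrest 32 mm thick, 381 mm tall, spans the full seat width and rises from the seat top along its +y edge, rear face flush with the rear of the seat. Two armrests of 34×34 mm section run along each side from the seat's front edge to the front of the backrest, top faces 193 mm above the seat top and outer faces flush with the seat's x-edges; a 34×34 mm post under the front of each armrest stands on the seat at the front corner.

C is a fence section. Two 108×108 mm posts, 1443 mm tall, stand on the floor with a clear span of 1701 mm between their inner faces. Two horizontal rails of 108×64 mm section span the gap between the posts with their undersides at z = 298 mm and z = 1154 mm, flush with the posts' −y face. 14 pickets, each 97 mm wide, 16 mm thick and 1254 mm tall, are fixed to the +y face of the rails with their bottoms at z = 82 mm, evenly spaced across the span with equal gaps (rounded down to the nearest mm) at the −x end and between each pair — any rounding remainder accumulates at the +x end.

The chair is on top of the table. The fence section is on the floor beside the table on its +x side.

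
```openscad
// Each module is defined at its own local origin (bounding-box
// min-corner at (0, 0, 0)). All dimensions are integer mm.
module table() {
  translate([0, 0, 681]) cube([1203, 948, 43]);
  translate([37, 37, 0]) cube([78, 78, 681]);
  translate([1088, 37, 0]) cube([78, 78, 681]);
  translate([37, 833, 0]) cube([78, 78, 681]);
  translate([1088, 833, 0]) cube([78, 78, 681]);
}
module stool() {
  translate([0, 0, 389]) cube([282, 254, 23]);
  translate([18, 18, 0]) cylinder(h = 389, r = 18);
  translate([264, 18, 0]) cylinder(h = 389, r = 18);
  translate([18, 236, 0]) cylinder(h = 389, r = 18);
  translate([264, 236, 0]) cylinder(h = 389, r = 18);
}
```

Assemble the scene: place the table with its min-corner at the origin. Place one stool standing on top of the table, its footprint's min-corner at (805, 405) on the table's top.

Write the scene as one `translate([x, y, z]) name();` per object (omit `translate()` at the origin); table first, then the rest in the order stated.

table();
translate([805, 405, 724]) stool();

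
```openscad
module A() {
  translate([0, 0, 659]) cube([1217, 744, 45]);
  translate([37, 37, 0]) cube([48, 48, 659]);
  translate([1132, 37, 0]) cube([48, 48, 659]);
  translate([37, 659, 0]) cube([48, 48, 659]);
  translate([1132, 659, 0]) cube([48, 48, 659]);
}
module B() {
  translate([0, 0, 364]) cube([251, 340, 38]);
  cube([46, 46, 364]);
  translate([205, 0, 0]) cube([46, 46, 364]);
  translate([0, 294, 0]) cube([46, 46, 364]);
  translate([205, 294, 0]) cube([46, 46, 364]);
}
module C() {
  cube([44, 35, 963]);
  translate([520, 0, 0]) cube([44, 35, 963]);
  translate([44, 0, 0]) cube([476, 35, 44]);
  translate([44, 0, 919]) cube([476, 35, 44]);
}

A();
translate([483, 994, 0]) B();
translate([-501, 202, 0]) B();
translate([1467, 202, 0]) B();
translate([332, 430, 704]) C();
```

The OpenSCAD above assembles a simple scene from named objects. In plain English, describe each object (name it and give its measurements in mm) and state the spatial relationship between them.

A is a table: top 1217 mm (x) × 744 mm (y), 45 mm thick, upper face at z = 704 mm, on four 48×48 mm square legs, each inset 37 mm from the nearest pair of top edges, running from z = 0 to the bottom of the top.

B is a four-legged stool. The seat is a 251×340×38 mm slab whose top surface is at z = 402 mm; four square legs, each 46×46 mm in cross-section, run from the floor (z = 0) to the underside of the seat, each flush with a corner of the seat.

C is a picture frame with a 476×875 mm rectangular opening (x by z) and a uniform 44 mm border on every side. Frame depth is 35 mm along y. It is built from two vertical stiles running the full outside height and two horizontal rails spanning the gap between the stiles.

Three stools sit around the table at the +y, −x, +x sides. The picture frame is on top of the table.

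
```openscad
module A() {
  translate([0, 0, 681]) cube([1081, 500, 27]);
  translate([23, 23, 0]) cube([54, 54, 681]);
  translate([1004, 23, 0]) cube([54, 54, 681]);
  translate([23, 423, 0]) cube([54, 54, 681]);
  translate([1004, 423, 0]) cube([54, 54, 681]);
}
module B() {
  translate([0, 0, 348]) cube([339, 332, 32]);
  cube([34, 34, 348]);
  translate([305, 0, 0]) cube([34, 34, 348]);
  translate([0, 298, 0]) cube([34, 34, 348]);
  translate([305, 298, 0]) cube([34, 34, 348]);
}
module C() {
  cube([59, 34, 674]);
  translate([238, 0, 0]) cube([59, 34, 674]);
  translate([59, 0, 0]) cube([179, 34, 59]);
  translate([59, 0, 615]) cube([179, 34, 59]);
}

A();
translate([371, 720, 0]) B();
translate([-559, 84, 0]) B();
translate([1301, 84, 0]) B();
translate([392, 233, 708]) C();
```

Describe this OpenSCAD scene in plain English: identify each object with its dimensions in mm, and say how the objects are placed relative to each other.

A is a table with a 1081×500 mm rectangular top, 27 mm thick, top surface at z = 708 mm, supported by four 54×54 mm square legs, each inset 23 mm from the nearest pair of top edges, running from the floor.

B is a four-legged stool. The seat is 339×332 mm, 32 mm thick, top at z = 380 mm. It stands on four square legs, each 34×34 mm in cross-section, from z = 0 to the seat underside, each flush with a corner of the seat.

C is a rectangular picture frame lying in the x–z plane (depth along y). The opening is 179 mm wide (x) by 556 mm tall (z), surrounded by a border 59 mm wide on all four sides. The frame is 34 mm deep and is made of two full-height vertical stiles with two horizontal rails fitted between them.

Three stools sit around the table at the +y, −x, +x sides. The picture frame is on top of the table, centred.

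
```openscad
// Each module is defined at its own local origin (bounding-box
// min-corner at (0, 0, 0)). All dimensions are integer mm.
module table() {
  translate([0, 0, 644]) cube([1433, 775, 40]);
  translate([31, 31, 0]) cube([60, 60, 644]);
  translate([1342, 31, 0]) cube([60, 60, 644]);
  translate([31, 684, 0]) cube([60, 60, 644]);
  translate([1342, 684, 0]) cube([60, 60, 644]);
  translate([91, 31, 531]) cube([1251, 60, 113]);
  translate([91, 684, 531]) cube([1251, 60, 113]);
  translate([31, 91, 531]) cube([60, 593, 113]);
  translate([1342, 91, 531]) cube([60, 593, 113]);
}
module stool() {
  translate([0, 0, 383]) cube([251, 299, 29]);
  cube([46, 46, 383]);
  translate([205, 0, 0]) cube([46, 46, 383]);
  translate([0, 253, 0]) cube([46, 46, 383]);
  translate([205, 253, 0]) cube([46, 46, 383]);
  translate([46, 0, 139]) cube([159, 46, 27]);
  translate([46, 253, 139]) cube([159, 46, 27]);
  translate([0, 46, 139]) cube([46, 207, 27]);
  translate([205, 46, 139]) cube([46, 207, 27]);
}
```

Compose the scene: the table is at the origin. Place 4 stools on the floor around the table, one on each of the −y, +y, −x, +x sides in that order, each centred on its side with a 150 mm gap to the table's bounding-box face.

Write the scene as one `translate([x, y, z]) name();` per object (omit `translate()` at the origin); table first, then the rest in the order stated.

table();
translate([591, -449, 0]) stool();
translate([591, 925, 0]) stool();
translate([-401, 238, 0]) stool();
translate([1583, 238, 0]) stool();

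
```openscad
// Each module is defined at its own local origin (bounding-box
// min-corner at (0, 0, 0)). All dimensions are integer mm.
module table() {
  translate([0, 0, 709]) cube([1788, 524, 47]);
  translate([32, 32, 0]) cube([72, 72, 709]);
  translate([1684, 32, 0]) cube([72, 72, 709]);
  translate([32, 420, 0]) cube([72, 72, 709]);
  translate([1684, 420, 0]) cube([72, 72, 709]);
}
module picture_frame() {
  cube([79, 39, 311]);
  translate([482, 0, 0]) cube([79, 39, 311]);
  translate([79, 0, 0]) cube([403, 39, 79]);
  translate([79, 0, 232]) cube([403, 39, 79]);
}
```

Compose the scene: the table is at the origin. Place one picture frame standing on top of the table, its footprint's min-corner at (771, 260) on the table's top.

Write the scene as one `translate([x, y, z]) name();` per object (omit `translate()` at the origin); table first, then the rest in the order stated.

table();
translate([771, 260, 756]) picture_frame();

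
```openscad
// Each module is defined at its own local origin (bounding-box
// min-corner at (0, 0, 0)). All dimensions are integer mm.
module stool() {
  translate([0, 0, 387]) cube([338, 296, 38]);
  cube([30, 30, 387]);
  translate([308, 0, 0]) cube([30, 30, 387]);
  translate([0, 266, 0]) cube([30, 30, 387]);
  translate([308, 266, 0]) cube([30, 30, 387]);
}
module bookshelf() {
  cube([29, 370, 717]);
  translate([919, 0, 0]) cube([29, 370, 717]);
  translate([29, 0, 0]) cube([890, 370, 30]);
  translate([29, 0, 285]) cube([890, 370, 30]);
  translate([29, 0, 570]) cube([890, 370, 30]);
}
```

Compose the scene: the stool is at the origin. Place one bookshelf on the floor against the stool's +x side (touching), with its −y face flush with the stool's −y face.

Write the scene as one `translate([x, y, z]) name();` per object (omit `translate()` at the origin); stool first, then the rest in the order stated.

stool();
translate([338, 0, 0]) bookshelf();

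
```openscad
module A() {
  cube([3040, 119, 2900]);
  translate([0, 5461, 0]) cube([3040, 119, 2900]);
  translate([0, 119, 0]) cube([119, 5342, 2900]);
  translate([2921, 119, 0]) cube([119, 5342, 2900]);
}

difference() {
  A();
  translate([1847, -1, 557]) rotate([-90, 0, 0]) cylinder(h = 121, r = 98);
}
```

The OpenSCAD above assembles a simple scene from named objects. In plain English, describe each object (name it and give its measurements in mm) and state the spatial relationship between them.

A is the wall frame of a small rectangular building: four walls, each 2900 mm tall and 119 mm thick, enclosing a footprint 3040 mm (x) by 5580 mm (y) outside-to-outside, with no floor or roof. The front and back walls (the −y and +y sides) span the full width; the two side walls fit between them.

The house frame has a circular hole of radius 98 mm through its front wall, centred at (x = 1847, z = 557).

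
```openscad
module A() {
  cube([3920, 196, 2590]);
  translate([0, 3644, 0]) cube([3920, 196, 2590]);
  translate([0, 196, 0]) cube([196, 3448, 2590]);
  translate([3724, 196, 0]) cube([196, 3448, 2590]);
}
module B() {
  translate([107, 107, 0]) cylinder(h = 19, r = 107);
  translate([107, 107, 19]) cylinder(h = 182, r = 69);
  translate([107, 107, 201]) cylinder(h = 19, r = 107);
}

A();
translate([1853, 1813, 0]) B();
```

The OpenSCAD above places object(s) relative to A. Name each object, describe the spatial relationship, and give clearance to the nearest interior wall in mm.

A is a house frame. B is a spool. The spool sits inside the house frame, centred. The clearance to the nearest interior wall is 1617 mm.

Clearances: x = 1657, y = 1617; minimum 1617 mm.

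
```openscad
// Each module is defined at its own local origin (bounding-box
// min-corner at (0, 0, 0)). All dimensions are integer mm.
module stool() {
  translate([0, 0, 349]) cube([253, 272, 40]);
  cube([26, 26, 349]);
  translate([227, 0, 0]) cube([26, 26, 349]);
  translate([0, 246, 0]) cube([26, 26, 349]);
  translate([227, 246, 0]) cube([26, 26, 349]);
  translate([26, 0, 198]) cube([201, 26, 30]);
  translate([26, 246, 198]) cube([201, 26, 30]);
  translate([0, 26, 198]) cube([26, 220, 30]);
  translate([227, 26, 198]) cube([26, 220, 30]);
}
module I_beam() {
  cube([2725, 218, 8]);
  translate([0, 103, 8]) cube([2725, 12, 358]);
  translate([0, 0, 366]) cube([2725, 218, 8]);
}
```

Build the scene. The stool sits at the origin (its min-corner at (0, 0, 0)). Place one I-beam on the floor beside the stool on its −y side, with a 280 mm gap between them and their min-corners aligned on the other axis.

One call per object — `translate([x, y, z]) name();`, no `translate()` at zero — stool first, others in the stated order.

stool();
translate([0, -498, 0]) I_beam();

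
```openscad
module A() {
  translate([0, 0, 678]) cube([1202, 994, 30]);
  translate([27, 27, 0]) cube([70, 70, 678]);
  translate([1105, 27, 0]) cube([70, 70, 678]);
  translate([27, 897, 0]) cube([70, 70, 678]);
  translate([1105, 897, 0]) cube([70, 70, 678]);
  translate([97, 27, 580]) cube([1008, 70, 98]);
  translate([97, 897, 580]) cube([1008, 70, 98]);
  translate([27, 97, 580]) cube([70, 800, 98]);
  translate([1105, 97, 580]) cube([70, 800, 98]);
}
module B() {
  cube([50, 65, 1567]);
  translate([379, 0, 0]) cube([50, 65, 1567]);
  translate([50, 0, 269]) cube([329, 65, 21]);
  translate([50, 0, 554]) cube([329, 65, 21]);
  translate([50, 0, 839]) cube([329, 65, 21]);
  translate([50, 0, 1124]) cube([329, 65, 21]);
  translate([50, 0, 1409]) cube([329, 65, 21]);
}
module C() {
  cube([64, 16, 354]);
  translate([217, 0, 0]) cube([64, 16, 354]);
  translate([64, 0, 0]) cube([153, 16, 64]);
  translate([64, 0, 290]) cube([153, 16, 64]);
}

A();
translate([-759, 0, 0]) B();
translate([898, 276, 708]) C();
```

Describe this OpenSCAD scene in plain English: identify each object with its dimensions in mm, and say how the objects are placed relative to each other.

A is a table: top 1202 mm (x) × 994 mm (y), 30 mm thick, upper face at z = 708 mm, on four 70×70 mm square legs, each inset 27 mm from the nearest pair of top edges, running from z = 0 to the bottom of the top. Four apron rails, 70 mm thick and 98 mm tall, run between adjacent legs with their top edges flush with the underside of the top and their outer faces flush with the legs' outer faces.

B is a straight ladder. Two 50×65 mm vertical rails, 1567 mm tall, stand 429 mm apart (outside-to-outside) with their front faces coplanar on the −y side. 5 rungs, each 65 mm deep and 21 mm tall, span between the inner faces of the rails, front faces flush with the rails. The lowest rung's underside is at z = 269 mm and rungs are spaced 285 mm apart (underside to underside).

C is a picture frame with a 153×226 mm rectangular opening (x by z) and a uniform 64 mm border on every side. Frame depth is 16 mm along y. It is built from two vertical stiles running the full outside height and two horizontal rails spanning the gap between the stiles.

The ladder is on the floor beside the table on its −x side. The picture frame is on top of the table.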